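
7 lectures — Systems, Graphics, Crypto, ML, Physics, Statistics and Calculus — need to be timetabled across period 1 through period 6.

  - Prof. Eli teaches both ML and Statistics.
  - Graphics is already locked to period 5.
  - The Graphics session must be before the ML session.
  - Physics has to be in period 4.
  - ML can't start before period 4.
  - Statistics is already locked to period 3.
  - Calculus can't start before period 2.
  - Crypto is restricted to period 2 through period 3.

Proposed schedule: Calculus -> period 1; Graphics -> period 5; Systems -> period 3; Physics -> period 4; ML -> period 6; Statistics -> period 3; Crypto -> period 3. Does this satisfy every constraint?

Physics has to be in period 4 — holds.
ML can't start before period 4 — holds.
Calculus can't start before period 2 — violated.
The Graphics session must be before the ML session — holds.
Statistics is already locked to period 3 — holds.
Prof. Eli teaches both ML and Statistics — holds.
Crypto is restricted to period 2 through period 3 — holds.
Graphics is already locked to period 5 — holds.

No. Calculus can't start before period 2 is not satisfied.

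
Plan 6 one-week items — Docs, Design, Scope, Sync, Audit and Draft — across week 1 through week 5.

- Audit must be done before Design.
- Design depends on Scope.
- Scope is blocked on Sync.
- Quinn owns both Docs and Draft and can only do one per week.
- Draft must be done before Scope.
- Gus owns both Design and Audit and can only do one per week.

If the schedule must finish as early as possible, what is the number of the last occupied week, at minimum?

3

The precedence chain requires at least 3 distinct weeks.
3 works (last occupied week: week 3): for example Design=week 3, Audit=week 1, Draft=week 1, Sync=week 1, Scope=week 2, Docs=week 2.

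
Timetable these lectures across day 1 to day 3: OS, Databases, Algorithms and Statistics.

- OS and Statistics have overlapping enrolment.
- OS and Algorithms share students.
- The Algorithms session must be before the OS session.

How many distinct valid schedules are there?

Splitting on OS: it can be day 2 (6), day 3 (12). Listing each branch's schedules as (Databases, Algorithms, Statistics) by day number:
OS=day 2: (1,1,1) (1,1,3) (2,1,1) (2,1,3) (3,1,1) (3,1,3) — 6.
OS=day 3: (1,1,1) (1,1,2) (1,2,1) (1,2,2) (2,1,1) (2,1,2) (2,2,1) (2,2,2) (3,1,1) (3,1,2) (3,2,1) (3,2,2) — 12.
Summing: 6 + 12 = 18.

18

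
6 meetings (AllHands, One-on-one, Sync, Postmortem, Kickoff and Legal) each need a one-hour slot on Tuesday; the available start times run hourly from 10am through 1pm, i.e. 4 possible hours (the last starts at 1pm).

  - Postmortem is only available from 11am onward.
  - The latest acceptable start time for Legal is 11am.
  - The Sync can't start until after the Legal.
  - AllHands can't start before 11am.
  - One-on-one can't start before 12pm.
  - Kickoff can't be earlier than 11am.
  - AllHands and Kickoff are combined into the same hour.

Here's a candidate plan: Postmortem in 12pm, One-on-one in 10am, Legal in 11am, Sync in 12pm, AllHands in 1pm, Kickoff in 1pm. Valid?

The Sync can't start until after the Legal — holds.
One-on-one can't start before 12pm — violated.
Kickoff can't be earlier than 11am — holds.
AllHands can't start before 11am — holds.
The latest acceptable start time for Legal is 11am — holds.
AllHands and Kickoff are combined into the same hour — holds.
Postmortem is only available from 11am onward — holds.

Invalid. One-on-one can't start before 12pm.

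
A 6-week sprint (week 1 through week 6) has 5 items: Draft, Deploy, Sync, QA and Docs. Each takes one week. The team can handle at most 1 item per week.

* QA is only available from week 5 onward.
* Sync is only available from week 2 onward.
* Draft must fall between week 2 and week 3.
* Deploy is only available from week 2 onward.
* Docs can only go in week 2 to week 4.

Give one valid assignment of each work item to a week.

QA in week 5, Docs in week 3, Draft in week 2, Deploy in week 4, Sync in week 6

Checking: QA=week 5 in [week 5,week 6]; Deploy=week 4 in [week 2,week 6]; Draft=week 2 in [week 2,week 3]; Sync=week 6 in [week 2,week 6]; Docs=week 3 in [week 2,week 4]; max 1 per week (cap 1).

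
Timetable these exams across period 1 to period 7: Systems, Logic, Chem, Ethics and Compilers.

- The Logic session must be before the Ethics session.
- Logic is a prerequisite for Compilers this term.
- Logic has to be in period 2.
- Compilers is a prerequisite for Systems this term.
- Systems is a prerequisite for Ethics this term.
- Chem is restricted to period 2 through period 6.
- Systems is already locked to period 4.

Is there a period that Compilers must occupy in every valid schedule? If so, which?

period 3

Logic is fixed at period 2 and must come before Compilers, so Compilers is at least period 3.
Systems is fixed at period 4 and must come after Compilers, so Compilers is at most period 3.
So Compilers must be period 3.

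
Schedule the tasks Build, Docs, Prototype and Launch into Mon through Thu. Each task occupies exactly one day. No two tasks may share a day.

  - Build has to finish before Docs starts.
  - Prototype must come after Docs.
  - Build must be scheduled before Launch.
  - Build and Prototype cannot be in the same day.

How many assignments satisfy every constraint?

Enumerating: Launch -> Thu, Prototype -> Wed, Docs -> Tue, Build -> Mon | Launch=Wed, Build=Mon, Docs=Tue, Prototype=Thu | Build=Mon; Launch=Tue; Docs=Wed; Prototype=Thu.

3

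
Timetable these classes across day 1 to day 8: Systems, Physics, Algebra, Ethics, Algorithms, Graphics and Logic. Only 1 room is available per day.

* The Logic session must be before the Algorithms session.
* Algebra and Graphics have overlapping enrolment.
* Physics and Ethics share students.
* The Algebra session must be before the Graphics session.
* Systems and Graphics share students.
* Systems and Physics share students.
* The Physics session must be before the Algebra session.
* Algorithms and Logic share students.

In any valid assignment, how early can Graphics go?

day 3

Precedence pushes Graphics to at least day 3.
Graphics at day 3 is achievable: Ethics=day 7, Physics=day 1, Graphics=day 3, Logic=day 4, Algebra=day 2, Systems=day 6, Algorithms=day 5.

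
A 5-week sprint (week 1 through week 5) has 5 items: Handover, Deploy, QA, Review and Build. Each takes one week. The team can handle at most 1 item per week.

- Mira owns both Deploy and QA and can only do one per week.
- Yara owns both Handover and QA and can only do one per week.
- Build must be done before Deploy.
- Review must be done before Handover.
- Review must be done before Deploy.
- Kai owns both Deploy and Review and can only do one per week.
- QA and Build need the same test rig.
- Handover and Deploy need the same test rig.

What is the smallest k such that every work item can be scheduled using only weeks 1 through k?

The precedence chain requires at least 2 distinct weeks.
With at most 1 per week and 5 work items, at least 5 weeks are needed.
5 works (last occupied week: week 5): for example Handover in week 4, Deploy in week 3, Build in week 2, Review in week 1, QA in week 5.

5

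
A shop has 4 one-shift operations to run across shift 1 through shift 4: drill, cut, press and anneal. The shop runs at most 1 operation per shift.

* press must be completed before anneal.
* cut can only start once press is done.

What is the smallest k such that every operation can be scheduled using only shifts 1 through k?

The precedence chain requires at least 2 distinct shifts.
With at most 1 per shift and 4 operations, at least 4 shifts are needed.
4 works (last occupied shift: shift 4): for example anneal=shift 3, drill=shift 4, press=shift 1, cut=shift 2.

4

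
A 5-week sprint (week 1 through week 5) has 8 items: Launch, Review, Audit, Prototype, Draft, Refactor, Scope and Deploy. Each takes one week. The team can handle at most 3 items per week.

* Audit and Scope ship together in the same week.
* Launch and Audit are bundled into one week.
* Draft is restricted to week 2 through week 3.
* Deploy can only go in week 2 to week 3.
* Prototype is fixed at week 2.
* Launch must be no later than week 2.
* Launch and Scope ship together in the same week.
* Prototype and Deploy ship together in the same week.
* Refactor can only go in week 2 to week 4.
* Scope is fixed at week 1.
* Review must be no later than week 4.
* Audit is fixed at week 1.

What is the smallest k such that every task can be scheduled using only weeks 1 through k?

3 weeks

With at most 3 per week and 8 tasks, at least 3 weeks are needed.
Prototype can't be placed before week 2, so the schedule must run through at least week 2.
3 works (last occupied week: week 3): for example Prototype in week 2, Audit in week 1, Deploy in week 2, Draft in week 2, Review in week 3, Scope in week 1, Launch in week 1, Refactor in week 3.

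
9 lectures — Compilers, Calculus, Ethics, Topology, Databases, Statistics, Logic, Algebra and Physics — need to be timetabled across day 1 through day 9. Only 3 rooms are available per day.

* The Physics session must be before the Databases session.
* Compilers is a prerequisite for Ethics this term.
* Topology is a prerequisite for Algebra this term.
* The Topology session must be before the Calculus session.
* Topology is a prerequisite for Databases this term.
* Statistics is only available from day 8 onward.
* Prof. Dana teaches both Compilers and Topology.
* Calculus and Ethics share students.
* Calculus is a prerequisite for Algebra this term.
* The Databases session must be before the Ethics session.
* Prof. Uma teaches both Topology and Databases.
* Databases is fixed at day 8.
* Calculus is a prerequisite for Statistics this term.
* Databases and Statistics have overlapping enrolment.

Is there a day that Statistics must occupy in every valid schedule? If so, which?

Statistics's window is day 8–day 9.
Databases is fixed at day 8, and Statistics can't share a day with Databases.
So Statistics must be day 9.

day 9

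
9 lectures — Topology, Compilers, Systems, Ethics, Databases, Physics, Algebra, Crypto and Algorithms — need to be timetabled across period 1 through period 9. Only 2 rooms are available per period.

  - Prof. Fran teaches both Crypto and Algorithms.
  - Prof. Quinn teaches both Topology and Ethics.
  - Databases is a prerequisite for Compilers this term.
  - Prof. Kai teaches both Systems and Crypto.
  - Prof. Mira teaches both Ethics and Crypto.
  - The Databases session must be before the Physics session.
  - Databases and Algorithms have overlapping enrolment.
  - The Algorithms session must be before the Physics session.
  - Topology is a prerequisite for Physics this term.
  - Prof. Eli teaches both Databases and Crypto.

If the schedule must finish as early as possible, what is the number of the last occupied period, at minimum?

The precedence chain requires at least 2 distinct periods.
With at most 2 per period and 9 lectures, at least 5 periods are needed.
5 works (last occupied period: period 5): for example Databases=period 1, Algebra=period 4, Physics=period 3, Ethics=period 4, Compilers=period 2, Crypto=period 5, Algorithms=period 2, Topology=period 1, Systems=period 3.

5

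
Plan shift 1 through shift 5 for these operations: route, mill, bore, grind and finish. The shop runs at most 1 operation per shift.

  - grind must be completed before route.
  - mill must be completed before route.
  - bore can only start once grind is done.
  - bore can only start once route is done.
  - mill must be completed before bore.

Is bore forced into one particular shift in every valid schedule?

No

bore can be shift 4 (e.g. mill=shift 1; bore=shift 4; grind=shift 2; finish=shift 5; route=shift 3) or shift 5 (e.g. mill in shift 1, finish in shift 4, route in shift 3, grind in shift 2, bore in shift 5).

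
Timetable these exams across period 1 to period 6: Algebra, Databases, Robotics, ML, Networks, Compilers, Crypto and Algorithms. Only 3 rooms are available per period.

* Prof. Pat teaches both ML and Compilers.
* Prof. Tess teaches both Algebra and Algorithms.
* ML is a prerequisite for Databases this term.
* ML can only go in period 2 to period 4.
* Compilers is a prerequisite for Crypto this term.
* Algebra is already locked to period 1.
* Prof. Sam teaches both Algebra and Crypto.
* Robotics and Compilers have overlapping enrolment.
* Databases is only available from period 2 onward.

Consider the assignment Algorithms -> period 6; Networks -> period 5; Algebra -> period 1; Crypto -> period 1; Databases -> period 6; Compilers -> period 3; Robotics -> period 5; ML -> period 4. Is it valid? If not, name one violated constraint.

Invalid. Prof. Sam teaches both Algebra and Crypto.

ML is a prerequisite for Databases this term — holds.
Prof. Sam teaches both Algebra and Crypto — violated.
Compilers is a prerequisite for Crypto this term — violated.
Prof. Pat teaches both ML and Compilers — holds.
Only 3 rooms are available per period — holds.
Algebra is already locked to period 1 — holds.
Robotics and Compilers have overlapping enrolment — holds.
Databases is only available from period 2 onward — holds.
Prof. Tess teaches both Algebra and Algorithms — holds.
ML can only go in period 2 to period 4 — holds.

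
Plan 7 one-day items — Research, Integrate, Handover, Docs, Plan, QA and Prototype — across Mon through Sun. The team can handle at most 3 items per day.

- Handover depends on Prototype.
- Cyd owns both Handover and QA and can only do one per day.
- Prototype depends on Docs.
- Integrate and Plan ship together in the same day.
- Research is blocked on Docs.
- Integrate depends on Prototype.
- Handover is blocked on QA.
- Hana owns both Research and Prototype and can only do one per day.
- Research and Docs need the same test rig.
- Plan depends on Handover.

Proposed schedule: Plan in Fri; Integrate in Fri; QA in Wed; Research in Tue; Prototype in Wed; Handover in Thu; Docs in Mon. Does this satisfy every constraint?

Yes

Plan depends on Handover — holds.
Research and Docs need the same test rig — holds.
Hana owns both Research and Prototype and can only do one per day — holds.
Integrate depends on Prototype — holds.
The team can handle at most 3 items per day — holds.
Integrate and Plan ship together in the same day — holds.
Cyd owns both Handover and QA and can only do one per day — holds.
Research is blocked on Docs — holds.
Prototype depends on Docs — holds.
Handover is blocked on QA — holds.
Handover depends on Prototype — holds.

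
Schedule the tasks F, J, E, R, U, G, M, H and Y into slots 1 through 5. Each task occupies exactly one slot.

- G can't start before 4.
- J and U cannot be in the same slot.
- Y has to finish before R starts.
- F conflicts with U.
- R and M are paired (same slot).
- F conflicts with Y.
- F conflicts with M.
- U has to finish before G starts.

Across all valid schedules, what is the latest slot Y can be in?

4

Downstream work caps Y at 4.
Y at 4 is achievable: H -> 1, F -> 2, J -> 2, E -> 1, G -> 4, Y -> 4, M -> 5, U -> 1, R -> 5.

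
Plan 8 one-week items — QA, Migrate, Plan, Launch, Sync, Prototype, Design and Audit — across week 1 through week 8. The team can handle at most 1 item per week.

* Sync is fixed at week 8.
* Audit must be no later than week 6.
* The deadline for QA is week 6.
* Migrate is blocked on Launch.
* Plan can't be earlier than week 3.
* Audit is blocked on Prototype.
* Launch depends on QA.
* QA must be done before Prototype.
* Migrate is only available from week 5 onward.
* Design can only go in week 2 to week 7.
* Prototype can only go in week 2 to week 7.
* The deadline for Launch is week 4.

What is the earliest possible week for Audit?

week 3

Precedence pushes Audit to at least week 3; Audit's own window allows nothing later than week 6.
Audit at week 3 is achievable: Design in week 7, Sync in week 8, QA in week 1, Migrate in week 5, Launch in week 4, Plan in week 6, Audit in week 3, Prototype in week 2.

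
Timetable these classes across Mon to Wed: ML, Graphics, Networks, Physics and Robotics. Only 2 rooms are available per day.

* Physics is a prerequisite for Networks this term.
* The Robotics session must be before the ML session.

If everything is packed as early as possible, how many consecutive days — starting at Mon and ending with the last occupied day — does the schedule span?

3 days

The precedence chain requires at least 2 distinct days.
With at most 2 per day and 5 classes, at least 3 days are needed.
3 works (last occupied day: Wed): for example Graphics=Wed; ML=Tue; Robotics=Mon; Physics=Mon; Networks=Tue.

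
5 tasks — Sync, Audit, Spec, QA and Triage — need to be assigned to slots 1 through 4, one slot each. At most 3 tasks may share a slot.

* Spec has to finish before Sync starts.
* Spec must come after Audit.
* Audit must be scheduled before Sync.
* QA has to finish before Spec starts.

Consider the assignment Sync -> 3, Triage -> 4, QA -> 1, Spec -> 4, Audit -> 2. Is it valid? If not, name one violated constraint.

No — it violates: Spec has to finish before Sync starts

Spec must come after Audit — holds.
At most 3 tasks may share a slot — holds.
Spec has to finish before Sync starts — violated.
QA has to finish before Spec starts — holds.
Audit must be scheduled before Sync — holds.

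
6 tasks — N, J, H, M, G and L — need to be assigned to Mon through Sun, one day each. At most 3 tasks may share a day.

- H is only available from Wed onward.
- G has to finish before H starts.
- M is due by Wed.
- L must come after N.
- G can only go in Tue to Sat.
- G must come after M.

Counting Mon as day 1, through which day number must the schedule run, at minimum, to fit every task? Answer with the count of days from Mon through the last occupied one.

The precedence chain requires at least 3 distinct days.
With at most 3 per day and 6 tasks, at least 2 days are needed.
3 works (last occupied day: Wed): for example G -> Tue, J -> Mon, M -> Mon, L -> Tue, H -> Wed, N -> Mon.

3 days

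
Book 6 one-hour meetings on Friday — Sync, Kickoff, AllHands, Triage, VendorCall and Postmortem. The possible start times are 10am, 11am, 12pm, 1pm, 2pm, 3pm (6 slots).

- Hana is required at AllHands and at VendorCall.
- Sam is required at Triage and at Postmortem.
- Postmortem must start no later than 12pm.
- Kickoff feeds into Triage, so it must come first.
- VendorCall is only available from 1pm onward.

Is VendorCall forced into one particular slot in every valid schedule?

No

VendorCall can be 1pm (e.g. Kickoff in 10am; Sync in 10am; VendorCall in 1pm; Postmortem in 10am; Triage in 11am; AllHands in 10am) or 2pm (e.g. VendorCall=2pm; Postmortem=10am; Kickoff=10am; AllHands=10am; Triage=11am; Sync=10am).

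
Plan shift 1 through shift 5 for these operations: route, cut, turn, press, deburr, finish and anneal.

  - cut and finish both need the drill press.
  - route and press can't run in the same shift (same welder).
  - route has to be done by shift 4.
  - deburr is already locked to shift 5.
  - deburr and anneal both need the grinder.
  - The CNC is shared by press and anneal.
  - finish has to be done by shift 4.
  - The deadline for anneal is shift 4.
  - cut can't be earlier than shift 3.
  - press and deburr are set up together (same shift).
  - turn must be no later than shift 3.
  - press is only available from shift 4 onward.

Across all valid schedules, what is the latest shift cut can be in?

shift 5

Cut is available from shift 3.
cut at shift 5 is achievable: anneal -> shift 1, route -> shift 1, finish -> shift 1, cut -> shift 5, turn -> shift 1, deburr -> shift 5, press -> shift 5.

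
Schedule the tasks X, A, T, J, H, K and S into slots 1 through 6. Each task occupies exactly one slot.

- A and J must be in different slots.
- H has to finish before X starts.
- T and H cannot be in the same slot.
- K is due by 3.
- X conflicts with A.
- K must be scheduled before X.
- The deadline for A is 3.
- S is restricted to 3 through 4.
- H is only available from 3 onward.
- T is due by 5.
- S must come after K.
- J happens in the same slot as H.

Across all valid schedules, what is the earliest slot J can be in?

3

J must be in the same slot as H, which can't be before 3, so J is at least 3; J must be in the same slot as H, which can't be after 5, so J is at most 5.
J at 3 is achievable: T in 1, K in 1, A in 1, H in 3, S in 3, X in 4, J in 3.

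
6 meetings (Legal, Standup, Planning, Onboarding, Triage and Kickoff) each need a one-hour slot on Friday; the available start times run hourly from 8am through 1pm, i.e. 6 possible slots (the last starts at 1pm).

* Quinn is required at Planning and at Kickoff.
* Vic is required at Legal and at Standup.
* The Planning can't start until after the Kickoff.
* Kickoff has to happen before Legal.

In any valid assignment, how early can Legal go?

9am

Precedence pushes Legal to at least 9am.
Legal at 9am is achievable: Standup=8am, Planning=9am, Onboarding=8am, Triage=8am, Kickoff=8am, Legal=9am.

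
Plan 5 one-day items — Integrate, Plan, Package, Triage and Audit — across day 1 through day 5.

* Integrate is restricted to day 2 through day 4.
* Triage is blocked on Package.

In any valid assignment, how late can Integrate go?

day 4

Integrate is available from day 2; Integrate's own window allows nothing later than day 4.
Integrate at day 4 is achievable: Triage=day 2, Integrate=day 4, Audit=day 1, Plan=day 1, Package=day 1.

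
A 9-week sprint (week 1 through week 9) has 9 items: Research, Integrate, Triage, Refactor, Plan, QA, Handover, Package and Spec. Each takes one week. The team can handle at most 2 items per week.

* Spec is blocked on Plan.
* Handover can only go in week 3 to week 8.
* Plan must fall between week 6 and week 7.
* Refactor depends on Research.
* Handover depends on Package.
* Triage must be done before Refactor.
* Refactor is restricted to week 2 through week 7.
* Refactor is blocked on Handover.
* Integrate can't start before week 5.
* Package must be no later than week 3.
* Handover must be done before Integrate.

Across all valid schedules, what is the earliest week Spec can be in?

week 7

Precedence pushes Spec to at least week 7.
Spec at week 7 is achievable: Research=week 1, Handover=week 3, QA=week 2, Package=week 1, Refactor=week 4, Integrate=week 5, Spec=week 7, Plan=week 6, Triage=week 2.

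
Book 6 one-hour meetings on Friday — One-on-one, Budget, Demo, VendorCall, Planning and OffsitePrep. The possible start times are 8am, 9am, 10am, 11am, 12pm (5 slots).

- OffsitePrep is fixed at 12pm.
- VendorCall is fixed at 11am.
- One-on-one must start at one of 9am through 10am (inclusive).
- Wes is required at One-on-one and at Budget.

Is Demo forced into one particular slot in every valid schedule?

Demo can be 8am (e.g. OffsitePrep=12pm, Demo=8am, Planning=8am, Budget=8am, VendorCall=11am, One-on-one=9am) or 9am (e.g. Demo in 9am; Planning in 8am; One-on-one in 9am; OffsitePrep in 12pm; Budget in 8am; VendorCall in 11am).

No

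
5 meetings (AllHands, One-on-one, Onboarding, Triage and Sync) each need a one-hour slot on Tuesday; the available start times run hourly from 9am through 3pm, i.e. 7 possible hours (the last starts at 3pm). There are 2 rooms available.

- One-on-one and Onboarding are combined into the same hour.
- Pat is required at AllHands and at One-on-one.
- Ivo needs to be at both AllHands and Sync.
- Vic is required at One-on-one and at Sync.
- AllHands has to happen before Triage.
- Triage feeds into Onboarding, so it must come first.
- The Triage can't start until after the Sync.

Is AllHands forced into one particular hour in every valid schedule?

No

AllHands can be 9am (e.g. Onboarding in 12pm, Sync in 10am, Triage in 11am, One-on-one in 12pm, AllHands in 9am) or 10am (e.g. Triage in 11am; AllHands in 10am; Sync in 9am; Onboarding in 12pm; One-on-one in 12pm).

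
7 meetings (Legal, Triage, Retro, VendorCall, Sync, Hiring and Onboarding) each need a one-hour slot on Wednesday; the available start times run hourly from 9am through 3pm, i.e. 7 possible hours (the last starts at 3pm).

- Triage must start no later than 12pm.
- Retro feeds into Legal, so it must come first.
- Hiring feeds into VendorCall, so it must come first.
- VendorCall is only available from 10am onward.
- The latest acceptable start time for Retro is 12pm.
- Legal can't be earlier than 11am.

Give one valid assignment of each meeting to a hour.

Hiring=9am; Legal=11am; Sync=9am; Triage=9am; VendorCall=10am; Retro=9am; Onboarding=9am

Checking: Hiring(9am) before VendorCall(10am); Retro(9am) before Legal(11am); Triage=9am in [9am,12pm]; Retro=9am in [9am,12pm]; Legal=11am in [11am,3pm]; VendorCall=10am in [10am,3pm].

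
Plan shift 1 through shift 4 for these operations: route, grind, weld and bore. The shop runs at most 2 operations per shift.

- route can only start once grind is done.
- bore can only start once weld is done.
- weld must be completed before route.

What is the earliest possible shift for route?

shift 2

Precedence pushes route to at least shift 2.
route at shift 2 is achievable: weld -> shift 1, route -> shift 2, grind -> shift 1, bore -> shift 2.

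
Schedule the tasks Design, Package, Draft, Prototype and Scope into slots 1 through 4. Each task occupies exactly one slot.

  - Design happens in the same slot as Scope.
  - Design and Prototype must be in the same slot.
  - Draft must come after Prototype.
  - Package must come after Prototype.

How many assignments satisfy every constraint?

Splitting on Design: it can be 1 (9), 2 (4), 3 (1). Listing each branch's schedules as (Package, Draft, Prototype, Scope):
Design=1: (2,2,1,1) (2,3,1,1) (2,4,1,1) (3,2,1,1) (3,3,1,1) (3,4,1,1) (4,2,1,1) (4,3,1,1) (4,4,1,1) — 9.
Design=2: (3,3,2,2) (3,4,2,2) (4,3,2,2) (4,4,2,2) — 4.
Design=3: (4,4,3,3) — 1.
Summing: 9 + 4 + 1 = 14.

14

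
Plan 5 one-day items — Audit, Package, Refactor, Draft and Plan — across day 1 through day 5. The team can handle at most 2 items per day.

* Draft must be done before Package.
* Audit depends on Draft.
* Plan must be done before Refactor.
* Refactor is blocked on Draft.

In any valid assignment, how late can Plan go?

day 4

Downstream work caps Plan at day 4.
Plan at day 4 is achievable: Draft in day 1, Audit in day 2, Package in day 2, Refactor in day 5, Plan in day 4.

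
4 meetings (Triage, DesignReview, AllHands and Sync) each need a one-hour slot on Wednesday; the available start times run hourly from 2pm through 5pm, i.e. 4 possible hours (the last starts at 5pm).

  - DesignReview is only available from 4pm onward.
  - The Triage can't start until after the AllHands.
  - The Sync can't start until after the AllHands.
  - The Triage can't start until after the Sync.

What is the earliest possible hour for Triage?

4pm

Precedence pushes Triage to at least 4pm.
Triage at 4pm is achievable: Sync=3pm, DesignReview=4pm, Triage=4pm, AllHands=2pm.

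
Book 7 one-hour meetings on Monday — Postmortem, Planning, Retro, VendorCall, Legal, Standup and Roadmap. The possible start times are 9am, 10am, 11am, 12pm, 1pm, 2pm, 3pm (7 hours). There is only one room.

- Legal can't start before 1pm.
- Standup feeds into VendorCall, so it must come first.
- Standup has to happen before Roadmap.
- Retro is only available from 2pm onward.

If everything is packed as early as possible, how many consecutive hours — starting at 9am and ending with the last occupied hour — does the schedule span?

The precedence chain requires at least 2 distinct hours.
With at most 1 per hour and 7 meetings, at least 7 hours are needed.
Retro can't be placed before 2pm — that is hour 6 counting from 9am — so the schedule must run through at least 6 hours.
7 works (last occupied hour: 3pm): for example Postmortem in 12pm; Standup in 9am; VendorCall in 10am; Roadmap in 11am; Retro in 2pm; Planning in 3pm; Legal in 1pm.

7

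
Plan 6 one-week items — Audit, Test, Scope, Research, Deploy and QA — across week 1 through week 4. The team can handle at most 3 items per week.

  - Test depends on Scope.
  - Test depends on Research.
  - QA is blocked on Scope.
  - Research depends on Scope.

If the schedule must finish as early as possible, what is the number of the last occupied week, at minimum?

The precedence chain requires at least 3 distinct weeks.
With at most 3 per week and 6 tasks, at least 2 weeks are needed.
3 works (last occupied week: week 3): for example Deploy in week 1, Scope in week 1, QA in week 2, Research in week 2, Test in week 3, Audit in week 1.

3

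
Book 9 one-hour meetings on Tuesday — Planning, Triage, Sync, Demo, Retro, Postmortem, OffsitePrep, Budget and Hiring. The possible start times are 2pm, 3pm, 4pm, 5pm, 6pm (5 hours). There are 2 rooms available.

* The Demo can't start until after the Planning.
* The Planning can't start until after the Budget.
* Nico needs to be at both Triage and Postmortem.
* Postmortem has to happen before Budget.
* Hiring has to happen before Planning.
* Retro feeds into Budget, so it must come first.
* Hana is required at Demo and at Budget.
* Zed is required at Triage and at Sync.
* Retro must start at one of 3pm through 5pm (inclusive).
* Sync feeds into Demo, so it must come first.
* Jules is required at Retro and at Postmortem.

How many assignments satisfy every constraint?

Splitting on Triage: it can be 3pm (8), 4pm (8), 5pm (12), 6pm (18). Listing each branch's schedules as (Planning, Sync, Demo, Retro, Postmortem, OffsitePrep, Budget, Hiring):
Triage=3pm: (5pm,2pm,6pm,3pm,2pm,5pm,4pm,4pm) (5pm,2pm,6pm,3pm,2pm,6pm,4pm,4pm) (5pm,4pm,6pm,3pm,2pm,5pm,4pm,2pm) (5pm,4pm,6pm,3pm,2pm,6pm,4pm,2pm) (5pm,5pm,6pm,3pm,2pm,2pm,4pm,4pm) (5pm,5pm,6pm,3pm,2pm,4pm,4pm,2pm) (5pm,5pm,6pm,3pm,2pm,6pm,4pm,2pm) (5pm,5pm,6pm,3pm,2pm,6pm,4pm,4pm) — 8.
Triage=4pm: (5pm,2pm,6pm,3pm,2pm,5pm,4pm,3pm) (5pm,2pm,6pm,3pm,2pm,6pm,4pm,3pm) (5pm,3pm,6pm,3pm,2pm,5pm,4pm,2pm) (5pm,3pm,6pm,3pm,2pm,6pm,4pm,2pm) (5pm,5pm,6pm,3pm,2pm,2pm,4pm,3pm) (5pm,5pm,6pm,3pm,2pm,3pm,4pm,2pm) (5pm,5pm,6pm,3pm,2pm,6pm,4pm,2pm) (5pm,5pm,6pm,3pm,2pm,6pm,4pm,3pm) — 8.
Triage=5pm: (5pm,2pm,6pm,3pm,2pm,3pm,4pm,4pm) (5pm,2pm,6pm,3pm,2pm,4pm,4pm,3pm) (5pm,2pm,6pm,3pm,2pm,6pm,4pm,3pm) (5pm,2pm,6pm,3pm,2pm,6pm,4pm,4pm) (5pm,3pm,6pm,3pm,2pm,2pm,4pm,4pm) (5pm,3pm,6pm,3pm,2pm,4pm,4pm,2pm) (5pm,3pm,6pm,3pm,2pm,6pm,4pm,2pm) (5pm,3pm,6pm,3pm,2pm,6pm,4pm,4pm) (5pm,4pm,6pm,3pm,2pm,2pm,4pm,3pm) (5pm,4pm,6pm,3pm,2pm,3pm,4pm,2pm) (5pm,4pm,6pm,3pm,2pm,6pm,4pm,2pm) (5pm,4pm,6pm,3pm,2pm,6pm,4pm,3pm) — 12.
Triage=6pm: (5pm,2pm,6pm,3pm,2pm,3pm,4pm,4pm) (5pm,2pm,6pm,3pm,2pm,4pm,4pm,3pm) (5pm,2pm,6pm,3pm,2pm,5pm,4pm,3pm) (5pm,2pm,6pm,3pm,2pm,5pm,4pm,4pm) (5pm,3pm,6pm,3pm,2pm,2pm,4pm,4pm) (5pm,3pm,6pm,3pm,2pm,4pm,4pm,2pm) (5pm,3pm,6pm,3pm,2pm,5pm,4pm,2pm) (5pm,3pm,6pm,3pm,2pm,5pm,4pm,4pm) (5pm,4pm,6pm,3pm,2pm,2pm,4pm,3pm) (5pm,4pm,6pm,3pm,2pm,3pm,4pm,2pm) (5pm,4pm,6pm,3pm,2pm,5pm,4pm,2pm) (5pm,4pm,6pm,3pm,2pm,5pm,4pm,3pm) (5pm,5pm,6pm,3pm,2pm,2pm,4pm,3pm) (5pm,5pm,6pm,3pm,2pm,2pm,4pm,4pm) (5pm,5pm,6pm,3pm,2pm,3pm,4pm,2pm) (5pm,5pm,6pm,3pm,2pm,3pm,4pm,4pm) (5pm,5pm,6pm,3pm,2pm,4pm,4pm,2pm) (5pm,5pm,6pm,3pm,2pm,4pm,4pm,3pm) — 18.
Summing: 8 + 8 + 12 + 18 = 46.

46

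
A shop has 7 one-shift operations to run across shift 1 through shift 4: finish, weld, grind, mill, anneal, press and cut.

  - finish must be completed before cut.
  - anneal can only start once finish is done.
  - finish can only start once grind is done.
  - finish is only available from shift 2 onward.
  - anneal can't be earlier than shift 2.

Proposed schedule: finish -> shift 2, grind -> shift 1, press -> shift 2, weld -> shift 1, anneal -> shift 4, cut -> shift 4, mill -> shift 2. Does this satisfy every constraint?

finish can only start once grind is done — holds.
anneal can't be earlier than shift 2 — holds.
anneal can only start once finish is done — holds.
finish must be completed before cut — holds.
finish is only available from shift 2 onward — holds.

Yes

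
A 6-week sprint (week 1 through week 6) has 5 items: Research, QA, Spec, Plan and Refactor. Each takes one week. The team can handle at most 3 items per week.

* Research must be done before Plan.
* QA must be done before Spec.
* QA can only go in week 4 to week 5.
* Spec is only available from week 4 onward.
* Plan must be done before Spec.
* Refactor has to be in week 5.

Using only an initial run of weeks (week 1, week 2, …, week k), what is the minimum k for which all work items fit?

The precedence chain requires at least 3 distinct weeks.
With at most 3 per week and 5 work items, at least 2 weeks are needed.
Refactor can't be placed before week 5, so the schedule must run through at least week 5.
5 works (last occupied week: week 5): for example Research=week 1; QA=week 4; Spec=week 5; Plan=week 2; Refactor=week 5.

5 weeks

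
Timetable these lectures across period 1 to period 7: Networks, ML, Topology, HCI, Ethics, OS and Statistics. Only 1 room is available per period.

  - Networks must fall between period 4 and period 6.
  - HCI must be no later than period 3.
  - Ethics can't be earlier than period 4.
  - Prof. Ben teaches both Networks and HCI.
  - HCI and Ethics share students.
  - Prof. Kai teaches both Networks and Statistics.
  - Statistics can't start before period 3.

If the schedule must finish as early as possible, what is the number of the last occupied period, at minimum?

7

With at most 1 per period and 7 lectures, at least 7 periods are needed.
Networks can't be placed before period 4, so the schedule must run through at least period 4.
7 works (last occupied period: period 7): for example HCI in period 1, ML in period 2, Networks in period 4, Ethics in period 5, Topology in period 6, OS in period 7, Statistics in period 3.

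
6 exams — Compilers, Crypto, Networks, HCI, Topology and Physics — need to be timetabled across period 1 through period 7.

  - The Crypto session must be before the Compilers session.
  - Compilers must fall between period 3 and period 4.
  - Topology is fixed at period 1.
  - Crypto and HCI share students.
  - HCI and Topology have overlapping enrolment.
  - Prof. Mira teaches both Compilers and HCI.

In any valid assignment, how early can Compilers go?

Compilers is available from period 3; Compilers's own window allows nothing later than period 4.
Compilers at period 3 is achievable: Compilers=period 3; Physics=period 1; HCI=period 2; Crypto=period 1; Networks=period 1; Topology=period 1.

period 3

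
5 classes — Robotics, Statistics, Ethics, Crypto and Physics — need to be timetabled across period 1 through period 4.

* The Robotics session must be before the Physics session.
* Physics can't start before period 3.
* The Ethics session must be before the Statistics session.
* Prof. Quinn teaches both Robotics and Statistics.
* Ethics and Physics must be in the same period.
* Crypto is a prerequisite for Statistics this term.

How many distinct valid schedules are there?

Splitting on Robotics: it can be period 1 (3), period 2 (3). Listing each branch's schedules as (Statistics, Ethics, Crypto, Physics) by period number:
Robotics=period 1: (4,3,1,3) (4,3,2,3) (4,3,3,3) — 3.
Robotics=period 2: (4,3,1,3) (4,3,2,3) (4,3,3,3) — 3.
Summing: 3 + 3 = 6.

6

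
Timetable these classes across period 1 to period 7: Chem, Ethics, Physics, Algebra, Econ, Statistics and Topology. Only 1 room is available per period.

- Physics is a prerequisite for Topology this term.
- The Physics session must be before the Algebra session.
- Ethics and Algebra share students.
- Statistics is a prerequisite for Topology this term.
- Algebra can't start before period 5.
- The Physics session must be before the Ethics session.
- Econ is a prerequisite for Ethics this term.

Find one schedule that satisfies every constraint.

Physics in period 1; Econ in period 2; Ethics in period 3; Algebra in period 5; Topology in period 6; Chem in period 7; Statistics in period 4

Checking: Statistics(period 4) before Topology(period 6); Physics(period 1) before Algebra(period 5); Physics(period 1) before Topology(period 6); Physics(period 1) before Ethics(period 3); Econ(period 2) before Ethics(period 3); Ethics(period 3) != Algebra(period 5); Algebra=period 5 in [period 5,period 7]; max 1 per period (cap 1).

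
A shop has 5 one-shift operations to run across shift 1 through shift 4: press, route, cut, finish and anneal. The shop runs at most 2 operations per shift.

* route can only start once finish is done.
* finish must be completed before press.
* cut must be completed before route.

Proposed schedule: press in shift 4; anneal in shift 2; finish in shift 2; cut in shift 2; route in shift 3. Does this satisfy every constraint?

route can only start once finish is done — holds.
The shop runs at most 2 operations per shift — violated.
finish must be completed before press — holds.
cut must be completed before route — holds.

No — it violates: The shop runs at most 2 operations per shift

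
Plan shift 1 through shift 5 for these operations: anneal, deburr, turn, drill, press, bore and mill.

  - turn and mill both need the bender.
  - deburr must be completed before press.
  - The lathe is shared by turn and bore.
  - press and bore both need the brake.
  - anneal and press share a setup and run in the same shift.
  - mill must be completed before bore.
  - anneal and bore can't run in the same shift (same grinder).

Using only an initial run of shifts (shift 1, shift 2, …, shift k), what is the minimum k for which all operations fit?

3

The precedence chain requires at least 2 distinct shifts.
Could 2 shifts be enough, i.e. nothing placed later than shift 2? No: press must come after deburr (at shift 1 or later) → {shift 2}; bore must come after mill (at shift 1 or later) → {shift 2}; bore can't share with press (shift 2) → nothing is left.
So 2 shifts is not enough.
3 works (last occupied shift: shift 3): for example press -> shift 2, anneal -> shift 2, mill -> shift 1, drill -> shift 1, turn -> shift 2, deburr -> shift 1, bore -> shift 3.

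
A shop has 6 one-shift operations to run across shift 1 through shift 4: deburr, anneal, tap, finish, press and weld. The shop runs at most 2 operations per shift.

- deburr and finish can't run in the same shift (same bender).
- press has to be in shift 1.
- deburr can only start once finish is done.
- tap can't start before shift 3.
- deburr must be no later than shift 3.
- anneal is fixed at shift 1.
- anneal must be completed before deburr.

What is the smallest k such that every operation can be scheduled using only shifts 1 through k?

3 shifts

The precedence chain requires at least 2 distinct shifts.
With at most 2 per shift and 6 operations, at least 3 shifts are needed.
tap can't be placed before shift 3, so the schedule must run through at least shift 3.
3 works (last occupied shift: shift 3): for example anneal in shift 1; weld in shift 2; finish in shift 2; press in shift 1; deburr in shift 3; tap in shift 3.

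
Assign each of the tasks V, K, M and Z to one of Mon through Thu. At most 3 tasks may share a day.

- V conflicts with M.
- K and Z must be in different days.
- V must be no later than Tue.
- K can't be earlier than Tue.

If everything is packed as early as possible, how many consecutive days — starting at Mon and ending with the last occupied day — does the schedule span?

2 days

With at most 3 per day and 4 tasks, at least 2 days are needed.
K can't be placed before Tue — that is day 2 counting from Mon — so the schedule must run through at least 2 days.
2 works (last occupied day: Tue): for example M -> Tue, K -> Tue, V -> Mon, Z -> Mon.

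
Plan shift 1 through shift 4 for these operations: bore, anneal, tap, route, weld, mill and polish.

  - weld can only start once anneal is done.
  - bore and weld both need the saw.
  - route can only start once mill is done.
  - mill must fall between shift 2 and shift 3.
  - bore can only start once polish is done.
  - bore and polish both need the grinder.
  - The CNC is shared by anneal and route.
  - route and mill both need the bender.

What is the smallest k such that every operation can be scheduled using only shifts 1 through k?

3 shifts

The precedence chain requires at least 2 distinct shifts.
Propagating the time windows through the other constraints, route can't land before shift 3, so the schedule must run through at least shift 3.
3 works (last occupied shift: shift 3): for example anneal in shift 1; polish in shift 1; bore in shift 2; mill in shift 2; tap in shift 1; route in shift 3; weld in shift 3.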